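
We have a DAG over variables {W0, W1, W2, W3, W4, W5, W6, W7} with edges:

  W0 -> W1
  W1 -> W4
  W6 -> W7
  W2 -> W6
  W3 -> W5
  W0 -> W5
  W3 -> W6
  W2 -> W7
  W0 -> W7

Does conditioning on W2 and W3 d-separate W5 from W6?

Yes — W5 and W6 are d-separated given {W2, W3}.

There are 3 undirected paths between W5 and W6; checking each against the conditioning set {W2, W3}:
Path 1: W5 ← W0 → W7 ← W6
  W7 is a collider here and neither W7 nor any of its descendants is conditioned on, so the collider stays closed — the path is blocked at W7.
Path 2: W5 ← W0 → W7 ← W2 → W6
  W7 is a collider here and neither W7 nor any of its descendants is conditioned on, so the collider stays closed — the path is blocked at W7.
Path 3: W5 ← W3 → W6
  W3 is a fork here and W3 is conditioned on, so the path is blocked at W3.
Every path is blocked, so W5 and W6 are d-separated given {W2, W3}.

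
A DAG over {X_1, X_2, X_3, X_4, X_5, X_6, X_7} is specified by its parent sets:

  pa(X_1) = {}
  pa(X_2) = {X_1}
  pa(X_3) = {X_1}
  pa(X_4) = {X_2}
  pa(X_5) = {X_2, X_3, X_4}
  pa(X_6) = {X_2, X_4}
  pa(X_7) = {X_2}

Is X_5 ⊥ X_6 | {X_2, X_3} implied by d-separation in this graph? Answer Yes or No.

No

6 paths connect X_5 and X_6; each must be blocked for d-separation to hold:
  1. X_5 ← X_4 ← X_2 → X_6 — X_4:chain[open]; X_2:fork[blocks] ⇒ blocked
  2. X_5 ← X_4 → X_6 — X_4:fork[open] ⇒ active
  3. X_5 ← X_2 → X_4 → X_6 — X_2:fork[blocks]; X_4:chain[open] ⇒ blocked
  4. X_5 ← X_2 → X_6 — X_2:fork[blocks] ⇒ blocked
  5. X_5 ← X_3 ← X_1 → X_2 → X_4 → X_6 — X_3:chain[blocks]; X_1:fork[open]; X_2:chain[blocks]; X_4:chain[open] ⇒ blocked
  6. X_5 ← X_3 ← X_1 → X_2 → X_6 — X_3:chain[blocks]; X_1:fork[open]; X_2:chain[blocks] ⇒ blocked
At least one path is unblocked, so d-separation fails.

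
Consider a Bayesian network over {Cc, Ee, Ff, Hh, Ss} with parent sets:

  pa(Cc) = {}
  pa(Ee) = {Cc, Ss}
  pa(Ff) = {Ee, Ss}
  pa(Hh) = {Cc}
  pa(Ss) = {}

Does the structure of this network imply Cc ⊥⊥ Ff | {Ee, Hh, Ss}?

Yes

2 paths connect Cc and Ff; each must be blocked for d-separation to hold:
Path 1: Cc → Ee → Ff
  Ee is a chain here and Ee is conditioned on, so the path is blocked at Ee.
Path 2: Cc → Ee ← Ss → Ff
  Ss is a fork here and Ss is conditioned on, so the path is blocked at Ss.
Since every path is blocked, d-separation holds.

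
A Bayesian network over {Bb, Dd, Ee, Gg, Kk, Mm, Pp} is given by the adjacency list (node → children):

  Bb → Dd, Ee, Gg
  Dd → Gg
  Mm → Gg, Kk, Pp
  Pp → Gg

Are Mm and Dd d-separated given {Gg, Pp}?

4 paths connect Mm and Dd; each must be blocked for d-separation to hold:
Path 1: Mm → Pp → Gg ← Bb → Dd
  Pp is a chain here and Pp is conditioned on, so the path is blocked at Pp.
Path 2: Mm → Pp → Gg ← Dd
  Pp is a chain here and Pp is conditioned on, so the path is blocked at Pp.
Path 3: Mm → Gg ← Bb → Dd
  Gg is a collider and Gg is conditioned on, which opens it; Bb is a fork and Bb is not conditioned on — no node blocks this path, so it is active.
Path 4: Mm → Gg ← Dd
  Gg is a collider and Gg is conditioned on, which opens it — no node blocks this path, so it is active.
At least one path is unblocked, so d-separation fails.

No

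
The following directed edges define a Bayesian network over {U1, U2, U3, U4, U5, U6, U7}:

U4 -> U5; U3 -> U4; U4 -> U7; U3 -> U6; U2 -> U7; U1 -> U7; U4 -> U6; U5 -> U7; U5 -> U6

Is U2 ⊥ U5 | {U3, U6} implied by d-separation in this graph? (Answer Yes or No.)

Yes

There are 4 undirected paths between U2 and U5; checking each against the conditioning set {U3, U6}:
Path 1: U2 → U7 ← U4 → U5
  U7 is a collider here and neither U7 nor any of its descendants is conditioned on, so the collider stays closed — the path is blocked at U7.
Path 2: U2 → U7 ← U4 ← U3 → U6 ← U5
  U7 is a collider here and neither U7 nor any of its descendants is conditioned on, so the collider stays closed — the path is blocked at U7.
Path 3: U2 → U7 ← U4 → U6 ← U5
  U7 is a collider here and neither U7 nor any of its descendants is conditioned on, so the collider stays closed — the path is blocked at U7.
Path 4: U2 → U7 ← U5
  U7 is a collider here and neither U7 nor any of its descendants is conditioned on, so the collider stays closed — the path is blocked at U7.
Since every path is blocked, d-separation holds.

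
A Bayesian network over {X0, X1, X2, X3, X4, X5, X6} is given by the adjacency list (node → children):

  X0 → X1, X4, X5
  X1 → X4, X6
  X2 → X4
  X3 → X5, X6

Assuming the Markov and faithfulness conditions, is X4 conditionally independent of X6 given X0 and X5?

4 paths connect X4 and X6; each must be blocked for d-separation to hold:
Path 1: X4 ← X1 → X6
  X1 is a fork and X1 is not conditioned on — no node blocks this path, so it is active.
Path 2: X4 ← X1 ← X0 → X5 ← X3 → X6
  X0 is a fork here and X0 is conditioned on, so the path is blocked at X0.
Path 3: X4 ← X0 → X5 ← X3 → X6
  X0 is a fork here and X0 is conditioned on, so the path is blocked at X0.
Path 4: X4 ← X0 → X1 → X6
  X0 is a fork here and X0 is conditioned on, so the path is blocked at X0.
Since the path X4 ← X1 → X6 is active, X4 and X6 are not d-separated given {X0, X5}.

No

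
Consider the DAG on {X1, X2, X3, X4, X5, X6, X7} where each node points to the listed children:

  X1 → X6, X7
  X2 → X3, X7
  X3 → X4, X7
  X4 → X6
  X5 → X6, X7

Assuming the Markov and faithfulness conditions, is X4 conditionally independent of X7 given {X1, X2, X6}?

Enumerating the 4 paths from X4 to X7 and testing each for blocking by {X1, X2, X6}:
Path 1: X4 → X6 ← X5 → X7
  X6 is a collider and X6 is conditioned on, which opens it; X5 is a fork and X5 is not conditioned on — no node blocks this path, so it is active.
Path 2: X4 → X6 ← X1 → X7
  X1 is a fork here and X1 is conditioned on, so the path is blocked at X1.
Path 3: X4 ← X3 → X7
  X3 is a fork and X3 is not conditioned on — no node blocks this path, so it is active.
Path 4: X4 ← X3 ← X2 → X7
  X2 is a fork here and X2 is conditioned on, so the path is blocked at X2.
Since the path X4 → X6 ← X5 → X7 is active, X4 and X7 are not d-separated given {X1, X2, X6}.

No — X4 and X7 are not d-separated given {X1, X2, X6}.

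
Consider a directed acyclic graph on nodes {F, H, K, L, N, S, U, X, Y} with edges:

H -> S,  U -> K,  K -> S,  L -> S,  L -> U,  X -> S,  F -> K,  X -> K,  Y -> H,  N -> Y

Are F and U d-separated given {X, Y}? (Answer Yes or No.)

3 paths connect F and U; each must be blocked for d-separation to hold:
  1. F → K → S ← L → U — K:chain[open]; S:collider[blocks]; L:fork[open] ⇒ blocked
  2. F → K ← X → S ← L → U — K:collider[blocks]; X:fork[blocks]; S:collider[blocks]; L:fork[open] ⇒ blocked
  3. F → K ← U — K:collider[blocks] ⇒ blocked
Since every path is blocked, d-separation holds.

Yes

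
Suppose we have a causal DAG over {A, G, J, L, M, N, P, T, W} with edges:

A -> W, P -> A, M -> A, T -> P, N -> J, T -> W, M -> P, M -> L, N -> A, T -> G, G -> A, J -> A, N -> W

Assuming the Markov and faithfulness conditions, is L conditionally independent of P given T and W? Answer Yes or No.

No

Enumerating the 6 paths from L to P and testing each for blocking by {T, W}:
  1. L ← M → A ← J ← N → W ← T → P — M:fork[open]; A:collider[open]; J:chain[open]; N:fork[open]; W:collider[open]; T:fork[blocks] ⇒ blocked
  2. L ← M → A ← G ← T → P — M:fork[open]; A:collider[open]; G:chain[open]; T:fork[blocks] ⇒ blocked
  3. L ← M → A ← N → W ← T → P — M:fork[open]; A:collider[open]; N:fork[open]; W:collider[open]; T:fork[blocks] ⇒ blocked
  4. L ← M → A → W ← T → P — M:fork[open]; A:chain[open]; W:collider[open]; T:fork[blocks] ⇒ blocked
  5. L ← M → A ← P — M:fork[open]; A:collider[open] ⇒ active
  6. L ← M → P — M:fork[open] ⇒ active
Since the path L ← M → A ← P is active, L and P are not d-separated given {T, W}.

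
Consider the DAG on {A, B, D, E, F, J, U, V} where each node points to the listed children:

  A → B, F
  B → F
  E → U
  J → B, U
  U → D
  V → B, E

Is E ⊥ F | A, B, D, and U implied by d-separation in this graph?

Yes

Enumerating the 4 paths from E to F and testing each for blocking by {A, B, D, U}:
  1. E → U ← J → B → F — U:collider[open]; J:fork[open]; B:chain[blocks] ⇒ blocked
  2. E → U ← J → B ← A → F — U:collider[open]; J:fork[open]; B:collider[open]; A:fork[blocks] ⇒ blocked
  3. E ← V → B → F — V:fork[open]; B:chain[blocks] ⇒ blocked
  4. E ← V → B ← A → F — V:fork[open]; B:collider[open]; A:fork[blocks] ⇒ blocked
All paths are blocked; E ⊥ F | {A, B, D, U} holds.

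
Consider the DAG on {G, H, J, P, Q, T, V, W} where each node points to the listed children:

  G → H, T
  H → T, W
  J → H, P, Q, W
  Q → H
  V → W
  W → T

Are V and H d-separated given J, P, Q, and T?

No

Enumerating the 5 paths from V to H and testing each for blocking by {J, P, Q, T}:
Path 1: V → W ← H
  W is a collider and its descendant T is conditioned on, which opens it — no node blocks this path, so it is active.
Path 2: V → W ← J → H
  J is a fork here and J is conditioned on, so the path is blocked at J.
Path 3: V → W ← J → Q → H
  J is a fork here and J is conditioned on, so the path is blocked at J.
Path 4: V → W → T ← G → H
  W is a chain and W is not conditioned on; T is a collider and T is conditioned on, which opens it; G is a fork and G is not conditioned on — no node blocks this path, so it is active.
Path 5: V → W → T ← H
  W is a chain and W is not conditioned on; T is a collider and T is conditioned on, which opens it — no node blocks this path, so it is active.
At least one path is unblocked, so d-separation fails.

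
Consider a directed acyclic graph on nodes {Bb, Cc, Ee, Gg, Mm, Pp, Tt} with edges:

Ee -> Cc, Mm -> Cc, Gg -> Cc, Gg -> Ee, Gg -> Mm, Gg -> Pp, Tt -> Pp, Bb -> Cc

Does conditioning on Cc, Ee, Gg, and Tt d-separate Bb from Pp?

Yes

We examine all 3 paths between Bb and Pp:
  1. Bb → Cc ← Ee ← Gg → Pp — Cc:collider[open]; Ee:chain[blocks]; Gg:fork[blocks] ⇒ blocked
  2. Bb → Cc ← Gg → Pp — Cc:collider[open]; Gg:fork[blocks] ⇒ blocked
  3. Bb → Cc ← Mm ← Gg → Pp — Cc:collider[open]; Mm:chain[open]; Gg:fork[blocks] ⇒ blocked
All paths are blocked; Bb ⊥ Pp | {Cc, Ee, Gg, Tt} holds.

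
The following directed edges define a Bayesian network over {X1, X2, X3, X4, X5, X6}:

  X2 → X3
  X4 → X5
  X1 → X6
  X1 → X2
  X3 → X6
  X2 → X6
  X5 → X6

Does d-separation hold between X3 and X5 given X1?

3 paths connect X3 and X5; each must be blocked for d-separation to hold:
  1. X3 → X6 ← X5 — X6:collider[blocks] ⇒ blocked
  2. X3 ← X2 → X6 ← X5 — X2:fork[open]; X6:collider[blocks] ⇒ blocked
  3. X3 ← X2 ← X1 → X6 ← X5 — X2:chain[open]; X1:fork[blocks]; X6:collider[blocks] ⇒ blocked
Since every path is blocked, d-separation holds.

Yes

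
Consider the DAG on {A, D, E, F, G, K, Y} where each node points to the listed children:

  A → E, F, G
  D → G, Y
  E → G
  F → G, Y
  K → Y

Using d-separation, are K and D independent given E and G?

Enumerating the 4 paths from K to D and testing each for blocking by {E, G}:
Path 1: K → Y ← D
  Y is a collider here and neither Y nor any of its descendants is conditioned on, so the collider stays closed — the path is blocked at Y.
Path 2: K → Y ← F → G ← D
  Y is a collider here and neither Y nor any of its descendants is conditioned on, so the collider stays closed — the path is blocked at Y.
Path 3: K → Y ← F ← A → G ← D
  Y is a collider here and neither Y nor any of its descendants is conditioned on, so the collider stays closed — the path is blocked at Y.
Path 4: K → Y ← F ← A → E → G ← D
  Y is a collider here and neither Y nor any of its descendants is conditioned on, so the collider stays closed — the path is blocked at Y.
Every path is blocked, so K and D are d-separated given {E, G}.

Yes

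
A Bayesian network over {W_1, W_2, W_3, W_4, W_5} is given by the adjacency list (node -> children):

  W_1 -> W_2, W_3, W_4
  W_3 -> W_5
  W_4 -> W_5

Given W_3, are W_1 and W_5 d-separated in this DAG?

2 paths connect W_1 and W_5; each must be blocked for d-separation to hold:
  1. W_1 → W_4 → W_5 — W_4:chain[open] ⇒ active
  2. W_1 → W_3 → W_5 — W_3:chain[blocks] ⇒ blocked
Since the path W_1 → W_4 → W_5 is active, W_1 and W_5 are not d-separated given {W_3}.

No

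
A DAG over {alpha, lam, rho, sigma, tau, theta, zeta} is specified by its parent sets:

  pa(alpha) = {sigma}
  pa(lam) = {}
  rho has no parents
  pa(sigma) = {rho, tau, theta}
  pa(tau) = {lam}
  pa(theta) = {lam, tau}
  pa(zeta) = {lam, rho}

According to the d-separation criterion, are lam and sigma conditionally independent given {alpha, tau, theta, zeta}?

We examine all 5 paths between lam and sigma:
Path 1: lam → theta → sigma
  theta is a chain here and theta is conditioned on, so the path is blocked at theta.
Path 2: lam → theta ← tau → sigma
  tau is a fork here and tau is conditioned on, so the path is blocked at tau.
Path 3: lam → zeta ← rho → sigma
  zeta is a collider and zeta is conditioned on, which opens it; rho is a fork and rho is not conditioned on — no node blocks this path, so it is active.
Path 4: lam → tau → theta → sigma
  tau is a chain here and tau is conditioned on, so the path is blocked at tau.
Path 5: lam → tau → sigma
  tau is a chain here and tau is conditioned on, so the path is blocked at tau.
Since the path lam → zeta ← rho → sigma is active, lam and sigma are not d-separated given {alpha, tau, theta, zeta}.

No — lam and sigma are not d-separated given {alpha, tau, theta, zeta}.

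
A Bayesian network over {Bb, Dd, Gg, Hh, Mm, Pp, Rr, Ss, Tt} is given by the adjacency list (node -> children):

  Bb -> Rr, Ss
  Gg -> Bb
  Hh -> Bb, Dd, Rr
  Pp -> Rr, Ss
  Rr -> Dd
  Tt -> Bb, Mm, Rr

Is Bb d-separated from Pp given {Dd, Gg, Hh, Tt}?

Enumerating the 5 paths from Bb to Pp and testing each for blocking by {Dd, Gg, Hh, Tt}:
  1. Bb ← Hh → Rr ← Pp — Hh:fork[blocks]; Rr:collider[open] ⇒ blocked
  2. Bb ← Hh → Dd ← Rr ← Pp — Hh:fork[blocks]; Dd:collider[open]; Rr:chain[open] ⇒ blocked
  3. Bb → Rr ← Pp — Rr:collider[open] ⇒ active
  4. Bb ← Tt → Rr ← Pp — Tt:fork[blocks]; Rr:collider[open] ⇒ blocked
  5. Bb → Ss ← Pp — Ss:collider[blocks] ⇒ blocked
At least one path is unblocked, so d-separation fails.

No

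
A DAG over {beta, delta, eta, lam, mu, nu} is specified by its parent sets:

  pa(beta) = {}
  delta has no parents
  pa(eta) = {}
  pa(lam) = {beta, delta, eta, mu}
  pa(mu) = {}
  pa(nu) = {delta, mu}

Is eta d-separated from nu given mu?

There are 2 undirected paths between eta and nu; checking each against the conditioning set {mu}:
Path 1: eta → lam ← delta → nu
  lam is a collider here and neither lam nor any of its descendants is conditioned on, so the collider stays closed — the path is blocked at lam.
Path 2: eta → lam ← mu → nu
  lam is a collider here and neither lam nor any of its descendants is conditioned on, so the collider stays closed — the path is blocked at lam.
All paths are blocked; eta ⊥ nu | {mu} holds.

Yes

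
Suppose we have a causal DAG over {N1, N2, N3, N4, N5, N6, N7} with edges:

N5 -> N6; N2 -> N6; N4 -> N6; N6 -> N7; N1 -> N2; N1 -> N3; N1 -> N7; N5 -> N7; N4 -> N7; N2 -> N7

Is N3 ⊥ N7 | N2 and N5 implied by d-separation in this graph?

There are 5 undirected paths between N3 and N7; checking each against the conditioning set {N2, N5}:
Path 1: N3 ← N1 → N7
  N1 is a fork and N1 is not conditioned on — no node blocks this path, so it is active.
Path 2: N3 ← N1 → N2 → N7
  N2 is a chain here and N2 is conditioned on, so the path is blocked at N2.
Path 3: N3 ← N1 → N2 → N6 → N7
  N2 is a chain here and N2 is conditioned on, so the path is blocked at N2.
Path 4: N3 ← N1 → N2 → N6 ← N4 → N7
  N2 is a chain here and N2 is conditioned on, so the path is blocked at N2.
Path 5: N3 ← N1 → N2 → N6 ← N5 → N7
  N2 is a chain here and N2 is conditioned on, so the path is blocked at N2.
Since the path N3 ← N1 → N7 is active, N3 and N7 are not d-separated given {N2, N5}.

No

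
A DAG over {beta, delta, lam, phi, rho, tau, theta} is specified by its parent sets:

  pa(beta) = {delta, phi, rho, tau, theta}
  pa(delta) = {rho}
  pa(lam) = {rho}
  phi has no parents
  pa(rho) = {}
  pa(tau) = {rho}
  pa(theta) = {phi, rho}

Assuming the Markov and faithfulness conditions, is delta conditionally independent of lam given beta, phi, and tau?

No

5 paths connect delta and lam; each must be blocked for d-separation to hold:
  1. delta ← rho → lam — rho:fork[open] ⇒ active
  2. delta → beta ← rho → lam — beta:collider[open]; rho:fork[open] ⇒ active
  3. delta → beta ← theta ← rho → lam — beta:collider[open]; theta:chain[open]; rho:fork[open] ⇒ active
  4. delta → beta ← phi → theta ← rho → lam — beta:collider[open]; phi:fork[blocks]; theta:collider[open]; rho:fork[open] ⇒ blocked
  5. delta → beta ← tau ← rho → lam — beta:collider[open]; tau:chain[blocks]; rho:fork[open] ⇒ blocked
At least one path is unblocked, so d-separation fails.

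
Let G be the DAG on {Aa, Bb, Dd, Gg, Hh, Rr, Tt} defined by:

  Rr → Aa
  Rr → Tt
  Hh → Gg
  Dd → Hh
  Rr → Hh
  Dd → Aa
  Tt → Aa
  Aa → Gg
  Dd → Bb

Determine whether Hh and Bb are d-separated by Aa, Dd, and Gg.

Yes

4 paths connect Hh and Bb; each must be blocked for d-separation to hold:
  1. Hh ← Dd → Bb — Dd:fork[blocks] ⇒ blocked
  2. Hh → Gg ← Aa ← Dd → Bb — Gg:collider[open]; Aa:chain[blocks]; Dd:fork[blocks] ⇒ blocked
  3. Hh ← Rr → Tt → Aa ← Dd → Bb — Rr:fork[open]; Tt:chain[open]; Aa:collider[open]; Dd:fork[blocks] ⇒ blocked
  4. Hh ← Rr → Aa ← Dd → Bb — Rr:fork[open]; Aa:collider[open]; Dd:fork[blocks] ⇒ blocked
All paths are blocked; Hh ⊥ Bb | {Aa, Dd, Gg} holds.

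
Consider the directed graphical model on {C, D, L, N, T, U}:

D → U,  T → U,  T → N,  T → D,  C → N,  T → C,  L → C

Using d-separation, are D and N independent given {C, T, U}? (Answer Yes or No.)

We examine all 4 paths between D and N:
  1. D → U ← T → C → N — U:collider[open]; T:fork[blocks]; C:chain[blocks] ⇒ blocked
  2. D → U ← T → N — U:collider[open]; T:fork[blocks] ⇒ blocked
  3. D ← T → C → N — T:fork[blocks]; C:chain[blocks] ⇒ blocked
  4. D ← T → N — T:fork[blocks] ⇒ blocked
All paths are blocked; D ⊥ N | {C, T, U} holds.

Yes — D and N are d-separated given {C, T, U}.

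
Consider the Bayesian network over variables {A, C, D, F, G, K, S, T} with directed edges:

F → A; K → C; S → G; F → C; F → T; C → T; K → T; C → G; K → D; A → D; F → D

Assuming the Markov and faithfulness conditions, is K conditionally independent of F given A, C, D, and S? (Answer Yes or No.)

No

6 paths connect K and F; each must be blocked for d-separation to hold:
Path 1: K → D ← F
  D is a collider and D is conditioned on, which opens it — no node blocks this path, so it is active.
Path 2: K → D ← A ← F
  A is a chain here and A is conditioned on, so the path is blocked at A.
Path 3: K → C → T ← F
  C is a chain here and C is conditioned on, so the path is blocked at C.
Path 4: K → C ← F
  C is a collider and C is conditioned on, which opens it — no node blocks this path, so it is active.
Path 5: K → T ← C ← F
  T is a collider here and neither T nor any of its descendants is conditioned on, so the collider stays closed — the path is blocked at T.
Path 6: K → T ← F
  T is a collider here and neither T nor any of its descendants is conditioned on, so the collider stays closed — the path is blocked at T.
Because an active path exists, K and F are not d-separated.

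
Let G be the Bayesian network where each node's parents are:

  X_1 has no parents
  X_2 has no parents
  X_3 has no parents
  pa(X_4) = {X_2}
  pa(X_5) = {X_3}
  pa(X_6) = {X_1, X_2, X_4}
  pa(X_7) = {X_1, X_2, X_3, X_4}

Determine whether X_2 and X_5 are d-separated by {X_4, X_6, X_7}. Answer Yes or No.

Enumerating the 5 paths from X_2 to X_5 and testing each for blocking by {X_4, X_6, X_7}:
  1. X_2 → X_7 ← X_3 → X_5 — X_7:collider[open]; X_3:fork[open] ⇒ active
  2. X_2 → X_4 → X_7 ← X_3 → X_5 — X_4:chain[blocks]; X_7:collider[open]; X_3:fork[open] ⇒ blocked
  3. X_2 → X_4 → X_6 ← X_1 → X_7 ← X_3 → X_5 — X_4:chain[blocks]; X_6:collider[open]; X_1:fork[open]; X_7:collider[open]; X_3:fork[open] ⇒ blocked
  4. X_2 → X_6 ← X_1 → X_7 ← X_3 → X_5 — X_6:collider[open]; X_1:fork[open]; X_7:collider[open]; X_3:fork[open] ⇒ active
  5. X_2 → X_6 ← X_4 → X_7 ← X_3 → X_5 — X_6:collider[open]; X_4:fork[blocks]; X_7:collider[open]; X_3:fork[open] ⇒ blocked
Because an active path exists, X_2 and X_5 are not d-separated.

No — X_2 and X_5 are not d-separated given {X_4, X_6, X_7}.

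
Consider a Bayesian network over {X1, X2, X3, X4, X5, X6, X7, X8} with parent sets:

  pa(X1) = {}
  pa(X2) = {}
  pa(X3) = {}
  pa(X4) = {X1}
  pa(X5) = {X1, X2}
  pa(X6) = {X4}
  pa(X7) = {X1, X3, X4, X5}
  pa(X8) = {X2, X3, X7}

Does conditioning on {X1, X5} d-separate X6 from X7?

We examine all 5 paths between X6 and X7:
  1. X6 ← X4 → X7 — X4:fork[open] ⇒ active
  2. X6 ← X4 ← X1 → X5 → X7 — X4:chain[open]; X1:fork[blocks]; X5:chain[blocks] ⇒ blocked
  3. X6 ← X4 ← X1 → X5 ← X2 → X8 ← X3 → X7 — X4:chain[open]; X1:fork[blocks]; X5:collider[open]; X2:fork[open]; X8:collider[blocks]; X3:fork[open] ⇒ blocked
  4. X6 ← X4 ← X1 → X5 ← X2 → X8 ← X7 — X4:chain[open]; X1:fork[blocks]; X5:collider[open]; X2:fork[open]; X8:collider[blocks] ⇒ blocked
  5. X6 ← X4 ← X1 → X7 — X4:chain[open]; X1:fork[blocks] ⇒ blocked
Since the path X6 ← X4 → X7 is active, X6 and X7 are not d-separated given {X1, X5}.

No — X6 and X7 are not d-separated given {X1, X5}.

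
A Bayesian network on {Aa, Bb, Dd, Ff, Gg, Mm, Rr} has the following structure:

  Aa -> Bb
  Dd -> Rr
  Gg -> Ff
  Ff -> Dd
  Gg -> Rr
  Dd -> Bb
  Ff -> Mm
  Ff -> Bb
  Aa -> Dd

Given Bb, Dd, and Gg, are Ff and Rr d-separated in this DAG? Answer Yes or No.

4 paths connect Ff and Rr; each must be blocked for d-separation to hold:
  1. Ff → Dd → Rr — Dd:chain[blocks] ⇒ blocked
  2. Ff → Bb ← Dd → Rr — Bb:collider[open]; Dd:fork[blocks] ⇒ blocked
  3. Ff → Bb ← Aa → Dd → Rr — Bb:collider[open]; Aa:fork[open]; Dd:chain[blocks] ⇒ blocked
  4. Ff ← Gg → Rr — Gg:fork[blocks] ⇒ blocked
Every path is blocked, so Ff and Rr are d-separated given {Bb, Dd, Gg}.

Yes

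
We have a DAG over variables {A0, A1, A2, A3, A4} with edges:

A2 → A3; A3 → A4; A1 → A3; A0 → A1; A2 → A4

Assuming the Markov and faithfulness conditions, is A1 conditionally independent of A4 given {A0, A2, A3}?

Yes — A1 and A4 are d-separated given {A0, A2, A3}.

2 paths connect A1 and A4; each must be blocked for d-separation to hold:
Path 1: A1 → A3 ← A2 → A4
  A2 is a fork here and A2 is conditioned on, so the path is blocked at A2.
Path 2: A1 → A3 → A4
  A3 is a chain here and A3 is conditioned on, so the path is blocked at A3.
All paths are blocked; A1 ⊥ A4 | {A0, A2, A3} holds.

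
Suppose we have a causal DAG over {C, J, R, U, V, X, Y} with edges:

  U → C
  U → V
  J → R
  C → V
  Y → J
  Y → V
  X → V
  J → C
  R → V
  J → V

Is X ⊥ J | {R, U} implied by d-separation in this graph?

There are 5 undirected paths between X and J; checking each against the conditioning set {R, U}:
Path 1: X → V ← Y → J
  V is a collider here and neither V nor any of its descendants is conditioned on, so the collider stays closed — the path is blocked at V.
Path 2: X → V ← R ← J
  V is a collider here and neither V nor any of its descendants is conditioned on, so the collider stays closed — the path is blocked at V.
Path 3: X → V ← J
  V is a collider here and neither V nor any of its descendants is conditioned on, so the collider stays closed — the path is blocked at V.
Path 4: X → V ← C ← J
  V is a collider here and neither V nor any of its descendants is conditioned on, so the collider stays closed — the path is blocked at V.
Path 5: X → V ← U → C ← J
  V is a collider here and neither V nor any of its descendants is conditioned on, so the collider stays closed — the path is blocked at V.
Since every path is blocked, d-separation holds.

Yes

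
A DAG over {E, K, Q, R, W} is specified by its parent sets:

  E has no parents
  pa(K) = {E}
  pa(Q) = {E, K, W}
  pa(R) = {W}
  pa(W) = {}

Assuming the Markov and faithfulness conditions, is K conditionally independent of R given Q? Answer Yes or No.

No

We examine all 2 paths between K and R:
  1. K ← E → Q ← W → R — E:fork[open]; Q:collider[open]; W:fork[open] ⇒ active
  2. K → Q ← W → R — Q:collider[open]; W:fork[open] ⇒ active
Because an active path exists, K and R are not d-separated.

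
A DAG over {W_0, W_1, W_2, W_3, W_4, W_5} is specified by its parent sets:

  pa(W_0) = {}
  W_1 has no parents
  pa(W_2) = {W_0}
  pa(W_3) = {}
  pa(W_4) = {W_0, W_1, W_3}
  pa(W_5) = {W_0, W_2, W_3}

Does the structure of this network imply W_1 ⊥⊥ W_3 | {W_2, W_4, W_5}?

No — W_1 and W_3 are not d-separated given {W_2, W_4, W_5}.

There are 3 undirected paths between W_1 and W_3; checking each against the conditioning set {W_2, W_4, W_5}:
Path 1: W_1 → W_4 ← W_3
  W_4 is a collider and W_4 is conditioned on, which opens it — no node blocks this path, so it is active.
Path 2: W_1 → W_4 ← W_0 → W_2 → W_5 ← W_3
  W_2 is a chain here and W_2 is conditioned on, so the path is blocked at W_2.
Path 3: W_1 → W_4 ← W_0 → W_5 ← W_3
  W_4 is a collider and W_4 is conditioned on, which opens it; W_0 is a fork and W_0 is not conditioned on; W_5 is a collider and W_5 is conditioned on, which opens it — no node blocks this path, so it is active.
Because an active path exists, W_1 and W_3 are not d-separated.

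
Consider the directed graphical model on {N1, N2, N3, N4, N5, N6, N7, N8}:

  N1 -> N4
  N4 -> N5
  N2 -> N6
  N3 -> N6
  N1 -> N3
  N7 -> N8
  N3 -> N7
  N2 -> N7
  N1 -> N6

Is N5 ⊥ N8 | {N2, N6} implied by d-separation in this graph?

Enumerating the 4 paths from N5 to N8 and testing each for blocking by {N2, N6}:
Path 1: N5 ← N4 ← N1 → N6 ← N2 → N7 → N8
  N2 is a fork here and N2 is conditioned on, so the path is blocked at N2.
Path 2: N5 ← N4 ← N1 → N6 ← N3 → N7 → N8
  N4 is a chain and N4 is not conditioned on; N1 is a fork and N1 is not conditioned on; N6 is a collider and N6 is conditioned on, which opens it; N3 is a fork and N3 is not conditioned on; N7 is a chain and N7 is not conditioned on — no node blocks this path, so it is active.
Path 3: N5 ← N4 ← N1 → N3 → N6 ← N2 → N7 → N8
  N2 is a fork here and N2 is conditioned on, so the path is blocked at N2.
Path 4: N5 ← N4 ← N1 → N3 → N7 → N8
  N4 is a chain and N4 is not conditioned on; N1 is a fork and N1 is not conditioned on; N3 is a chain and N3 is not conditioned on; N7 is a chain and N7 is not conditioned on — no node blocks this path, so it is active.
At least one path is unblocked, so d-separation fails.

No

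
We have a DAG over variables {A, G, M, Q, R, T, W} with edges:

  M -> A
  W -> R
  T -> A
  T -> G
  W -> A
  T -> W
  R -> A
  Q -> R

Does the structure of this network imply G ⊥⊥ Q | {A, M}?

No

4 paths connect G and Q; each must be blocked for d-separation to hold:
Path 1: G ← T → W → A ← R ← Q
  T is a fork and T is not conditioned on; W is a chain and W is not conditioned on; A is a collider and A is conditioned on, which opens it; R is a chain and R is not conditioned on — no node blocks this path, so it is active.
Path 2: G ← T → W → R ← Q
  T is a fork and T is not conditioned on; W is a chain and W is not conditioned on; R is a collider and its descendant A is conditioned on, which opens it — no node blocks this path, so it is active.
Path 3: G ← T → A ← W → R ← Q
  T is a fork and T is not conditioned on; A is a collider and A is conditioned on, which opens it; W is a fork and W is not conditioned on; R is a collider and its descendant A is conditioned on, which opens it — no node blocks this path, so it is active.
Path 4: G ← T → A ← R ← Q
  T is a fork and T is not conditioned on; A is a collider and A is conditioned on, which opens it; R is a chain and R is not conditioned on — no node blocks this path, so it is active.
Since the path G ← T → W → A ← R ← Q is active, G and Q are not d-separated given {A, M}.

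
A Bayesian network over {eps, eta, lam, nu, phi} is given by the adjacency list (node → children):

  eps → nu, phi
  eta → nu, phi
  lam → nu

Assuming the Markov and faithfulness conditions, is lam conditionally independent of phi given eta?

2 paths connect lam and phi; each must be blocked for d-separation to hold:
  1. lam → nu ← eps → phi — nu:collider[blocks]; eps:fork[open] ⇒ blocked
  2. lam → nu ← eta → phi — nu:collider[blocks]; eta:fork[blocks] ⇒ blocked
Every path is blocked, so lam and phi are d-separated given {eta}.

Yes — lam and phi are d-separated given {eta}.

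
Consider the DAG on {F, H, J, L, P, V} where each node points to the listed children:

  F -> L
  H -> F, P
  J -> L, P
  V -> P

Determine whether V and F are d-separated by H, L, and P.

No

We examine all 2 paths between V and F:
Path 1: V → P ← H → F
  H is a fork here and H is conditioned on, so the path is blocked at H.
Path 2: V → P ← J → L ← F
  P is a collider and P is conditioned on, which opens it; J is a fork and J is not conditioned on; L is a collider and L is conditioned on, which opens it — no node blocks this path, so it is active.
Because an active path exists, V and F are not d-separated.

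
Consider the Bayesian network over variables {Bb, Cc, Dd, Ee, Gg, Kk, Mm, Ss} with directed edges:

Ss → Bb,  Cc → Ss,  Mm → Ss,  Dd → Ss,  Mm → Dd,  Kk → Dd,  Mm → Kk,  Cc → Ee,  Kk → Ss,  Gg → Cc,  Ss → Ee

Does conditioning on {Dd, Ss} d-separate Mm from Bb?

Yes

Enumerating the 5 paths from Mm to Bb and testing each for blocking by {Dd, Ss}:
Path 1: Mm → Kk → Dd → Ss → Bb
  Dd is a chain here and Dd is conditioned on, so the path is blocked at Dd.
Path 2: Mm → Kk → Ss → Bb
  Ss is a chain here and Ss is conditioned on, so the path is blocked at Ss.
Path 3: Mm → Dd ← Kk → Ss → Bb
  Ss is a chain here and Ss is conditioned on, so the path is blocked at Ss.
Path 4: Mm → Dd → Ss → Bb
  Dd is a chain here and Dd is conditioned on, so the path is blocked at Dd.
Path 5: Mm → Ss → Bb
  Ss is a chain here and Ss is conditioned on, so the path is blocked at Ss.
Every path is blocked, so Mm and Bb are d-separated given {Dd, Ss}.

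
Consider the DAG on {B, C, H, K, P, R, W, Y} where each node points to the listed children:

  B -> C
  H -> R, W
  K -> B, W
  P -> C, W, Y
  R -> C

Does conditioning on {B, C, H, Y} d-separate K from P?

Yes

Enumerating the 4 paths from K to P and testing each for blocking by {B, C, H, Y}:
Path 1: K → B → C ← P
  B is a chain here and B is conditioned on, so the path is blocked at B.
Path 2: K → B → C ← R ← H → W ← P
  B is a chain here and B is conditioned on, so the path is blocked at B.
Path 3: K → W ← H → R → C ← P
  W is a collider here and neither W nor any of its descendants is conditioned on, so the collider stays closed — the path is blocked at W.
Path 4: K → W ← P
  W is a collider here and neither W nor any of its descendants is conditioned on, so the collider stays closed — the path is blocked at W.
Since every path is blocked, d-separation holds.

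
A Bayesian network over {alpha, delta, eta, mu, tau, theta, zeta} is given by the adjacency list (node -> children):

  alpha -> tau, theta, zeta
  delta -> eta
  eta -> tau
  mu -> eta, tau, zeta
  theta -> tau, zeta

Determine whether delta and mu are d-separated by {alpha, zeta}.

Yes

Enumerating the 6 paths from delta to mu and testing each for blocking by {alpha, zeta}:
Path 1: delta → eta ← mu
  eta is a collider here and neither eta nor any of its descendants is conditioned on, so the collider stays closed — the path is blocked at eta.
Path 2: delta → eta → tau ← theta → zeta ← mu
  tau is a collider here and neither tau nor any of its descendants is conditioned on, so the collider stays closed — the path is blocked at tau.
Path 3: delta → eta → tau ← theta ← alpha → zeta ← mu
  tau is a collider here and neither tau nor any of its descendants is conditioned on, so the collider stays closed — the path is blocked at tau.
Path 4: delta → eta → tau ← mu
  tau is a collider here and neither tau nor any of its descendants is conditioned on, so the collider stays closed — the path is blocked at tau.
Path 5: delta → eta → tau ← alpha → theta → zeta ← mu
  tau is a collider here and neither tau nor any of its descendants is conditioned on, so the collider stays closed — the path is blocked at tau.
Path 6: delta → eta → tau ← alpha → zeta ← mu
  tau is a collider here and neither tau nor any of its descendants is conditioned on, so the collider stays closed — the path is blocked at tau.
Every path is blocked, so delta and mu are d-separated given {alpha, zeta}.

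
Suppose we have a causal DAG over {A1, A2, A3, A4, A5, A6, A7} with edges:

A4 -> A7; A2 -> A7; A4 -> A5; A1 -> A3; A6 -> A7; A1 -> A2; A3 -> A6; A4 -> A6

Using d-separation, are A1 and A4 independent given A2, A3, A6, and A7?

Yes

We examine all 4 paths between A1 and A4:
  1. A1 → A2 → A7 ← A4 — A2:chain[blocks]; A7:collider[open] ⇒ blocked
  2. A1 → A2 → A7 ← A6 ← A4 — A2:chain[blocks]; A7:collider[open]; A6:chain[blocks] ⇒ blocked
  3. A1 → A3 → A6 → A7 ← A4 — A3:chain[blocks]; A6:chain[blocks]; A7:collider[open] ⇒ blocked
  4. A1 → A3 → A6 ← A4 — A3:chain[blocks]; A6:collider[open] ⇒ blocked
All paths are blocked; A1 ⊥ A4 | {A2, A3, A6, A7} holds.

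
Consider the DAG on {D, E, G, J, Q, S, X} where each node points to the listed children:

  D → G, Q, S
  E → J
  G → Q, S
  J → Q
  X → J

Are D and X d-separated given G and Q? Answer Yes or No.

There are 3 undirected paths between D and X; checking each against the conditioning set {G, Q}:
  1. D → G → Q ← J ← X — G:chain[blocks]; Q:collider[open]; J:chain[open] ⇒ blocked
  2. D → S ← G → Q ← J ← X — S:collider[blocks]; G:fork[blocks]; Q:collider[open]; J:chain[open] ⇒ blocked
  3. D → Q ← J ← X — Q:collider[open]; J:chain[open] ⇒ active
At least one path is unblocked, so d-separation fails.

No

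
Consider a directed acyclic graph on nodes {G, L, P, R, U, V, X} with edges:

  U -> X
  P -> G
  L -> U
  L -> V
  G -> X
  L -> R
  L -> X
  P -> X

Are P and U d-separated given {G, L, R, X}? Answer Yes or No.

We examine all 4 paths between P and U:
Path 1: P → X ← L → U
  L is a fork here and L is conditioned on, so the path is blocked at L.
Path 2: P → X ← U
  X is a collider and X is conditioned on, which opens it — no node blocks this path, so it is active.
Path 3: P → G → X ← L → U
  G is a chain here and G is conditioned on, so the path is blocked at G.
Path 4: P → G → X ← U
  G is a chain here and G is conditioned on, so the path is blocked at G.
Since the path P → X ← U is active, P and U are not d-separated given {G, L, R, X}.

No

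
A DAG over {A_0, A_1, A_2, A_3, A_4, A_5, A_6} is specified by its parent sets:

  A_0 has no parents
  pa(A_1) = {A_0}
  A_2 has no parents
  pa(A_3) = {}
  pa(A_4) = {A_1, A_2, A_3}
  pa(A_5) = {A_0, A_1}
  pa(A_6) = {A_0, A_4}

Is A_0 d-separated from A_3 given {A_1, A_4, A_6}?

Yes — A_0 and A_3 are d-separated given {A_1, A_4, A_6}.

3 paths connect A_0 and A_3; each must be blocked for d-separation to hold:
Path 1: A_0 → A_5 ← A_1 → A_4 ← A_3
  A_5 is a collider here and neither A_5 nor any of its descendants is conditioned on, so the collider stays closed — the path is blocked at A_5.
Path 2: A_0 → A_6 ← A_4 ← A_3
  A_4 is a chain here and A_4 is conditioned on, so the path is blocked at A_4.
Path 3: A_0 → A_1 → A_4 ← A_3
  A_1 is a chain here and A_1 is conditioned on, so the path is blocked at A_1.
Every path is blocked, so A_0 and A_3 are d-separated given {A_1, A_4, A_6}.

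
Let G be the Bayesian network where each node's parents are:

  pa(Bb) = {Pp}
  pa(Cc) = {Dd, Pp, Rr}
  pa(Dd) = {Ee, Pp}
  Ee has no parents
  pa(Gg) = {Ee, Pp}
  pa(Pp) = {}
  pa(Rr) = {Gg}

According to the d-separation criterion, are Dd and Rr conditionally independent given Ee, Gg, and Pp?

We examine all 6 paths between Dd and Rr:
Path 1: Dd ← Ee → Gg ← Pp → Cc ← Rr
  Ee is a fork here and Ee is conditioned on, so the path is blocked at Ee.
Path 2: Dd ← Ee → Gg → Rr
  Ee is a fork here and Ee is conditioned on, so the path is blocked at Ee.
Path 3: Dd ← Pp → Cc ← Rr
  Pp is a fork here and Pp is conditioned on, so the path is blocked at Pp.
Path 4: Dd ← Pp → Gg → Rr
  Pp is a fork here and Pp is conditioned on, so the path is blocked at Pp.
Path 5: Dd → Cc ← Pp → Gg → Rr
  Cc is a collider here and neither Cc nor any of its descendants is conditioned on, so the collider stays closed — the path is blocked at Cc.
Path 6: Dd → Cc ← Rr
  Cc is a collider here and neither Cc nor any of its descendants is conditioned on, so the collider stays closed — the path is blocked at Cc.
Every path is blocked, so Dd and Rr are d-separated given {Ee, Gg, Pp}.

Yes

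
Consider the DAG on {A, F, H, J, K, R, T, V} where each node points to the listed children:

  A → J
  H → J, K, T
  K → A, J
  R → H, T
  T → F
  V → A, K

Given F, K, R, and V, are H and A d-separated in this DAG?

6 paths connect H and A; each must be blocked for d-separation to hold:
Path 1: H → K → A
  K is a chain here and K is conditioned on, so the path is blocked at K.
Path 2: H → K → J ← A
  K is a chain here and K is conditioned on, so the path is blocked at K.
Path 3: H → K ← V → A
  V is a fork here and V is conditioned on, so the path is blocked at V.
Path 4: H → J ← K → A
  J is a collider here and neither J nor any of its descendants is conditioned on, so the collider stays closed — the path is blocked at J.
Path 5: H → J ← K ← V → A
  J is a collider here and neither J nor any of its descendants is conditioned on, so the collider stays closed — the path is blocked at J.
Path 6: H → J ← A
  J is a collider here and neither J nor any of its descendants is conditioned on, so the collider stays closed — the path is blocked at J.
Every path is blocked, so H and A are d-separated given {F, K, R, V}.

Yes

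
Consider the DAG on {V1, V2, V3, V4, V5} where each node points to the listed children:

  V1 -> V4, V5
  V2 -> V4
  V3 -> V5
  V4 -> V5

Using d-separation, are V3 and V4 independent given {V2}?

Yes — V3 and V4 are d-separated given {V2}.

2 paths connect V3 and V4; each must be blocked for d-separation to hold:
Path 1: V3 → V5 ← V4
  V5 is a collider here and neither V5 nor any of its descendants is conditioned on, so the collider stays closed — the path is blocked at V5.
Path 2: V3 → V5 ← V1 → V4
  V5 is a collider here and neither V5 nor any of its descendants is conditioned on, so the collider stays closed — the path is blocked at V5.
Since every path is blocked, d-separation holds.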